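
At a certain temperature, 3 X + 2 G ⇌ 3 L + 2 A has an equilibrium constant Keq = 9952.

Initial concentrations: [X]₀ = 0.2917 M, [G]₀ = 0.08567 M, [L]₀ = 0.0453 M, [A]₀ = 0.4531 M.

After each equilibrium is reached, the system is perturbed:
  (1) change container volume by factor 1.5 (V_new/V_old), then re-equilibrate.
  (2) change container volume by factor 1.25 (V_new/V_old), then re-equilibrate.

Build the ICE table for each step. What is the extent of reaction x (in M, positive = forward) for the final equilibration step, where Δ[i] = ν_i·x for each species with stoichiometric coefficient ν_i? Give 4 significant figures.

x = 0 M

Q₀ = 0.1048 vs Keq = 9952 ⇒ Q<K, forward
Step 1:
                   X          G          L          A
  Initial     0.2917    0.08567     0.0453     0.4531
  Change     -0.1208   -0.08054     0.1208    0.08054
  Equil       0.1709   0.005127     0.1661     0.5336
  solve Keq expr → x = 0.04027; check Q = 9952
Then change container volume by factor 1.5 (V_new/V_old).
Step 2:
                   X          G          L          A
  Initial     0.1139   0.003418     0.1107     0.3558
  Change           0          0          0          0
  Equil       0.1139   0.003418     0.1107     0.3558
  solve Keq expr → x = 0; check Q = 9952
Then change container volume by factor 1.25 (V_new/V_old).
Step 3:
                   X          G          L          A
  Initial    0.09114   0.002734    0.08859     0.2846
  Change           0          0          0          0
  Equil      0.09114   0.002734    0.08859     0.2846
  solve Keq expr → x = 0; check Q = 9952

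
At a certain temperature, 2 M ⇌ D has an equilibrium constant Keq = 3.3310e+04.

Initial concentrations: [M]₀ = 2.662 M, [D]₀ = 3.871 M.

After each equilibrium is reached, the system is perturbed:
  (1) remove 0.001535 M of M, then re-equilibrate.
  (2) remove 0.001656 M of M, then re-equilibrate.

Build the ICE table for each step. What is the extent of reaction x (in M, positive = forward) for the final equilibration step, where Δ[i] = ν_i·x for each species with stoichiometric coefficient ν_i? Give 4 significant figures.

Q₀ = 0.5463 vs Keq = 3.3310e+04 ⇒ Q<K, forward
Step 1:
                    M           D
  Initial       2.662       3.871
  Change        -2.65       1.325
  Equil       0.01249       5.196
  solve Keq expr → x = 1.325; check Q = 3.3310e+04
Then remove 0.001535 M of M.
Step 2:
                    M           D
  Initial     0.01095       5.196
  Change     0.001534 -7.6704e-04
  Equil       0.01249       5.195
  solve Keq expr → x = -7.6704e-04; check Q = 3.3310e+04
Then remove 0.001656 M of M.
Step 3:
                    M           D
  Initial     0.01083       5.195
  Change     0.001655 -8.2750e-04
  Equil       0.01249       5.194
  solve Keq expr → x = -8.2750e-04; check Q = 3.3310e+04

x = -8.2750e-04 M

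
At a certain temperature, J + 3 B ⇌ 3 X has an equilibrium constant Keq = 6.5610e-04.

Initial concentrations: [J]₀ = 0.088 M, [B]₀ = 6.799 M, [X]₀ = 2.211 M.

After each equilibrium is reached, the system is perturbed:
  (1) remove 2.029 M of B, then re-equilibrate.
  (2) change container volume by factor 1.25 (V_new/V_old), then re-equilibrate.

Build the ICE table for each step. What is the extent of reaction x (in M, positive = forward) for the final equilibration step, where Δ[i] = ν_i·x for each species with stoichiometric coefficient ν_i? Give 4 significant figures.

x = -0.008188 M

Q₀ = 0.3908 vs Keq = 6.5610e-04 ⇒ Q>K, reverse
Step 1:
                    J           B           X
  Initial       0.088       6.799       2.211
  Change         0.53        1.59       -1.59
  Equil         0.618       8.389      0.6209
  solve Keq expr → x = -0.53; check Q = 6.5610e-04
Then remove 2.029 M of B.
Step 2:
                    J           B           X
  Initial       0.618        6.36      0.6209
  Change      0.04321      0.1296     -0.1296
  Equil        0.6612        6.49      0.4913
  solve Keq expr → x = -0.04321; check Q = 6.5610e-04
Then change container volume by factor 1.25 (V_new/V_old).
Step 3:
                    J           B           X
  Initial       0.529       5.192       0.393
  Change     0.008188     0.02457    -0.02457
  Equil        0.5372       5.216      0.3685
  solve Keq expr → x = -0.008188; check Q = 6.5610e-04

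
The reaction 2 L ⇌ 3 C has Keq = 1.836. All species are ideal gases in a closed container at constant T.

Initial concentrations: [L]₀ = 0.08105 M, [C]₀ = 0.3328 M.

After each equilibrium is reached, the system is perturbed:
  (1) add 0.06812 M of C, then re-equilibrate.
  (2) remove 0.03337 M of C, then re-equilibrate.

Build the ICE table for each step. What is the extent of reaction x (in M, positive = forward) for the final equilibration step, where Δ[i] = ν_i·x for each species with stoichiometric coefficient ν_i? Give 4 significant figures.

x = 0.005354 M

Q₀ = 5.611 vs Keq = 1.836 ⇒ Q>K, reverse
Step 1:
                    L           C
  init        0.08105      0.3328
  Δ           0.03153     -0.0473
  eq           0.1126      0.2855
  solve Keq expr → x = -0.01577; check Q = 1.836
Then add 0.06812 M of C.
Step 2:
                    L           C
  init         0.1126      0.3536
  Δ           0.02169    -0.03254
  eq           0.1343      0.3211
  solve Keq expr → x = -0.01085; check Q = 1.836
Then remove 0.03337 M of C.
Step 3:
                    L           C
  init         0.1343      0.2877
  Δ          -0.01071     0.01606
  eq           0.1236      0.3038
  solve Keq expr → x = 0.005354; check Q = 1.836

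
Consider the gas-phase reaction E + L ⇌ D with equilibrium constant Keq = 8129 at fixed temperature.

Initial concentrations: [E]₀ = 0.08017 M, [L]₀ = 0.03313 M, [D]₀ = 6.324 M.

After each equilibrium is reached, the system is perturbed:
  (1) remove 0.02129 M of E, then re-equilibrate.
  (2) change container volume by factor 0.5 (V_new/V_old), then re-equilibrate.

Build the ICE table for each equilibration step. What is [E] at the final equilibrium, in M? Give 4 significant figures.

Q₀ = 2381 vs Keq = 8129 ⇒ Q<K, forward
Step 1:
                    E           L           D
  init        0.08017     0.03313       6.324
  Δ          -0.02013    -0.02013     0.02013
  eq          0.06004       0.013       6.344
  solve Keq expr → x = 0.02013; check Q = 8129
Then remove 0.02129 M of E.
Step 2:
                    E           L           D
  init        0.03875       0.013       6.344
  Δ          0.004877    0.004877   -0.004877
  eq          0.04363     0.01788       6.339
  solve Keq expr → x = -0.004877; check Q = 8129
Then change container volume by factor 0.5 (V_new/V_old).
Step 3:
                    E           L           D
  init        0.08725     0.03575       12.68
  Δ          -0.01434    -0.01434     0.01434
  eq          0.07291     0.02141       12.69
  solve Keq expr → x = 0.01434; check Q = 8129

[E]_eq = 0.07291 M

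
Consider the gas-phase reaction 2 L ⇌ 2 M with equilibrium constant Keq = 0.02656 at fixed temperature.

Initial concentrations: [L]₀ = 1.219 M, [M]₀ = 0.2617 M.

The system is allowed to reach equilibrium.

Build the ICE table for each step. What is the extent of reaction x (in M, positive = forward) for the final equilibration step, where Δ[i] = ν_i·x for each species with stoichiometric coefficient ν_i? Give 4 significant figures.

x = -0.0271 M

Q₀ = 0.04609 vs Keq = 0.02656 ⇒ Q>K, reverse
Step 1:
                    L           M
  I             1.219      0.2617
  C            0.0542     -0.0542
  E             1.273      0.2075
  solve Keq expr → x = -0.0271; check Q = 0.02656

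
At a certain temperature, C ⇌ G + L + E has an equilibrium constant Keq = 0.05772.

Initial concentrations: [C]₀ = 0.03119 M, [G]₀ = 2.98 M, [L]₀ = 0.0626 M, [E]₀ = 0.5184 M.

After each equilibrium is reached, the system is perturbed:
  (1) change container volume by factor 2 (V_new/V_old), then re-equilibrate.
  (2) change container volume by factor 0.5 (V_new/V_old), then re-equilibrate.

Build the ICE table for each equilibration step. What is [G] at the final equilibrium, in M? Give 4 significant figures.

[G]_eq = 2.921 M

Q₀ = 3.101 vs Keq = 0.05772 ⇒ Q>K, reverse
Step 1:
                   C          G          L          E
  Initial    0.03119       2.98     0.0626     0.5184
  Change     0.05873   -0.05873   -0.05873   -0.05873
  Equil      0.08992      2.921   0.003865     0.4597
  solve Keq expr → x = -0.05873; check Q = 0.05772
Then change container volume by factor 2 (V_new/V_old).
Step 2:
                   C          G          L          E
  Initial    0.04496      1.461   0.001933     0.2298
  Change   -0.004808   0.004808   0.004808   0.004808
  Equil      0.04015      1.465    0.00674     0.2346
  solve Keq expr → x = 0.004808; check Q = 0.05772
Then change container volume by factor 0.5 (V_new/V_old).
Step 3:
                   C          G          L          E
  Initial    0.08031      2.931    0.01348     0.4693
  Change    0.009616  -0.009616  -0.009616  -0.009616
  Equil      0.08992      2.921   0.003865     0.4597
  solve Keq expr → x = -0.009616; check Q = 0.05772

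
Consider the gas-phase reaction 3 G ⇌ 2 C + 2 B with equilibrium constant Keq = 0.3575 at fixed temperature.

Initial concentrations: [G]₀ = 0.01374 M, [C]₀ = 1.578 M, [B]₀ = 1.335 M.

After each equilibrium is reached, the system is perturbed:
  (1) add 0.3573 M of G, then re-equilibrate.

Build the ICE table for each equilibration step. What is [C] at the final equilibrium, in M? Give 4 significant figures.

[C]_eq = 1.02 M

Q₀ = 1.7109e+06 vs Keq = 0.3575 ⇒ Q>K, reverse
Step 1:
                  G         C         B
  init      0.01374     1.578     1.335
  Δ          0.9994   -0.6663   -0.6663
  eq          1.013    0.9117    0.6687
  solve Keq expr → x = -0.3331; check Q = 0.3575
Then add 0.3573 M of G.
Step 2:
                  G         C         B
  init         1.37    0.9117    0.6687
  Δ          -0.163    0.1087    0.1087
  eq          1.207      1.02    0.7774
  solve Keq expr → x = 0.05433; check Q = 0.3575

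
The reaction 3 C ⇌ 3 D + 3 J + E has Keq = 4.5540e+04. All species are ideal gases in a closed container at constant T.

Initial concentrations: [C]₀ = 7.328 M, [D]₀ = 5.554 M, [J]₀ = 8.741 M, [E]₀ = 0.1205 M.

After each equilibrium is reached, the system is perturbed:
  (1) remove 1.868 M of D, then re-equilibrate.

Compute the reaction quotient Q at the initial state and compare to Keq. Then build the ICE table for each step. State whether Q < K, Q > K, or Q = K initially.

Q₀ = 35.04; Q < K (proceeds forward)

Q₀ = 35.04 vs Keq = 4.5540e+04 ⇒ Q<K, forward
Step 1:
                    C           D           J           E
  I             7.328       5.554       8.741      0.1205
  C            -3.731       3.731       3.731       1.244
  E             3.597       9.285       12.47       1.364
  solve Keq expr → x = 1.244; check Q = 4.5540e+04
Then remove 1.868 M of D.
Step 2:
                    C           D           J           E
  I             3.597       7.417       12.47       1.364
  C           -0.3857      0.3857      0.3857      0.1286
  E             3.211       7.803       12.86       1.493
  solve Keq expr → x = 0.1286; check Q = 4.5540e+04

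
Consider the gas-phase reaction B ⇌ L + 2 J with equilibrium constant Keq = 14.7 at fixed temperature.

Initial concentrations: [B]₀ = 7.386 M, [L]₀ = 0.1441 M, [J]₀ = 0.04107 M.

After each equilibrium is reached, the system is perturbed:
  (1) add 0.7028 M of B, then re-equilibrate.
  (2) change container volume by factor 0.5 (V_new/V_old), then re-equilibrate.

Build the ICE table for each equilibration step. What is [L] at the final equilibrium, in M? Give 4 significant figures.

[L]_eq = 3.767 M

Q₀ = 3.2908e-05 vs Keq = 14.7 ⇒ Q<K, forward
Step 1:
                    B           L           J
  Initial       7.386      0.1441     0.04107
  Change       -2.549       2.549       5.098
  Equil         4.837       2.693       5.139
  solve Keq expr → x = 2.549; check Q = 14.7
Then add 0.7028 M of B.
Step 2:
                    B           L           J
  Initial        5.54       2.693       5.139
  Change      -0.1036      0.1036      0.2072
  Equil         5.436       2.796       5.346
  solve Keq expr → x = 0.1036; check Q = 14.7
Then change container volume by factor 0.5 (V_new/V_old).
Step 3:
                    B           L           J
  Initial       10.87       5.593       10.69
  Change        1.826      -1.826      -3.652
  Equil          12.7       3.767        7.04
  solve Keq expr → x = -1.826; check Q = 14.7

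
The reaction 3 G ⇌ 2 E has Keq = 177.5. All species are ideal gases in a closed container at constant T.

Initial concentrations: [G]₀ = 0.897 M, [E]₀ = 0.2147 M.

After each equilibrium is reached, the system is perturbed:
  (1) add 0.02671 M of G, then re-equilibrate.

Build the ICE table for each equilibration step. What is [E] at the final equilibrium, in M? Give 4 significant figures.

Q₀ = 0.06387 vs Keq = 177.5 ⇒ Q<K, forward
Step 1:
                  G         E
  I           0.897    0.2147
  C         -0.7544    0.5029
  E          0.1426    0.7176
  solve Keq expr → x = 0.2515; check Q = 177.5
Then add 0.02671 M of G.
Step 2:
                  G         E
  I          0.1693    0.7176
  C        -0.02455   0.01637
  E          0.1448     0.734
  solve Keq expr → x = 0.008183; check Q = 177.5

[E]_eq = 0.734 M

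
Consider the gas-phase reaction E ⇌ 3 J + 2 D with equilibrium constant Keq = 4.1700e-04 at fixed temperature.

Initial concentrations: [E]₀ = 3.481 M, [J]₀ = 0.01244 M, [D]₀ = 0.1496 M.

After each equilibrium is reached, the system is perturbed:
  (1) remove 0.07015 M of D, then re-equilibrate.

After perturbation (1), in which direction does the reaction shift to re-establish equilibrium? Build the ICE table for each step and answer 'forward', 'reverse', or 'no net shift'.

Q₀ = 1.2377e-08 vs Keq = 4.1700e-04 ⇒ Q<K, forward
Step 1:
                   E          J          D
  Initial      3.481    0.01244     0.1496
  Change     -0.0783     0.2349     0.1566
  Equil        3.403     0.2473     0.3062
  solve Keq expr → x = 0.0783; check Q = 4.1700e-04
Then remove 0.07015 M of D.
Step 2:
                   E          J          D
  Initial      3.403     0.2473     0.2361
  Change    -0.01023     0.0307    0.02047
  Equil        3.392     0.2781     0.2565
  solve Keq expr → x = 0.01023; check Q = 4.1700e-04

Direction: forward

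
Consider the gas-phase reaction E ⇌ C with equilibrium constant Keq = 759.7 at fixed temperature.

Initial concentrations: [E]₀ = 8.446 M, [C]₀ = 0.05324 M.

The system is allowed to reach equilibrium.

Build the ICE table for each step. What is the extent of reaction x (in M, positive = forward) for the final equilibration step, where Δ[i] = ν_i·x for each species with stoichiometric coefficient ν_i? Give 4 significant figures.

x = 8.435 M

Q₀ = 0.006304 vs Keq = 759.7 ⇒ Q<K, forward
Step 1:
                  E         C
  Initial     8.446   0.05324
  Change     -8.435     8.435
  Equil     0.01117     8.488
  solve Keq expr → x = 8.435; check Q = 759.7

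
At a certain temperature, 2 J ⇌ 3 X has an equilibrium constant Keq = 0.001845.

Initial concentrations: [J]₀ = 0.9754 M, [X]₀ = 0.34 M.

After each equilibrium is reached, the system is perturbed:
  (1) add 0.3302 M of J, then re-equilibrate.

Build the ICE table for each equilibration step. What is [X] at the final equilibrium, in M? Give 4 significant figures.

[X]_eq = 0.1556 M

Q₀ = 0.04131 vs Keq = 0.001845 ⇒ Q>K, reverse
Step 1:
                   J          X
  I           0.9754       0.34
  C           0.1388    -0.2082
  E            1.114     0.1318
  solve Keq expr → x = -0.06939; check Q = 0.001845
Then add 0.3302 M of J.
Step 2:
                   J          X
  I            1.444     0.1318
  C         -0.01584    0.02375
  E            1.429     0.1556
  solve Keq expr → x = 0.007918; check Q = 0.001845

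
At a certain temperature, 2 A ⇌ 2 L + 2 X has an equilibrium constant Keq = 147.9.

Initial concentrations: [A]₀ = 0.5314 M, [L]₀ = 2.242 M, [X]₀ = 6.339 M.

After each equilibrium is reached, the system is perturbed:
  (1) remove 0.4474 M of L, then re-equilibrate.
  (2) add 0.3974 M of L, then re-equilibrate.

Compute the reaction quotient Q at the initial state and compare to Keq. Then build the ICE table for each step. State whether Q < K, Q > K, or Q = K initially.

Q₀ = 715.3 vs Keq = 147.9 ⇒ Q>K, reverse
Step 1:
                   A          L          X
  Initial     0.5314      2.242      6.339
  Change      0.3806    -0.3806    -0.3806
  Equil        0.912      1.861      5.958
  solve Keq expr → x = -0.1903; check Q = 147.9
Then remove 0.4474 M of L.
Step 2:
                   A          L          X
  Initial      0.912      1.414      5.958
  Change     -0.1355     0.1355     0.1355
  Equil       0.7765       1.55      6.094
  solve Keq expr → x = 0.06777; check Q = 147.9
Then add 0.3974 M of L.
Step 3:
                   A          L          X
  Initial     0.7765      1.947      6.094
  Change      0.1206    -0.1206    -0.1206
  Equil       0.8971      1.826      5.973
  solve Keq expr → x = -0.0603; check Q = 147.9

Q₀ = 715.3; Q > K (proceeds reverse)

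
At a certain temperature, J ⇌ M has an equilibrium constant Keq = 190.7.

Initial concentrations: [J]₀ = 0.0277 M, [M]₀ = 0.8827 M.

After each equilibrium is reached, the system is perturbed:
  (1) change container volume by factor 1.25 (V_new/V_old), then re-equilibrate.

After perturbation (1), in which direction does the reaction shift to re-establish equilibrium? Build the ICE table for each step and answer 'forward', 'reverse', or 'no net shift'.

Q₀ = 31.87 vs Keq = 190.7 ⇒ Q<K, forward
Step 1:
                    J           M
  Initial      0.0277      0.8827
  Change     -0.02295     0.02295
  Equil      0.004749      0.9057
  solve Keq expr → x = 0.02295; check Q = 190.7
Then change container volume by factor 1.25 (V_new/V_old).
Step 2:
                    J           M
  Initial    0.003799      0.7245
  Change            0           0
  Equil      0.003799      0.7245
  solve Keq expr → x = 0; check Q = 190.7

Direction: no net shift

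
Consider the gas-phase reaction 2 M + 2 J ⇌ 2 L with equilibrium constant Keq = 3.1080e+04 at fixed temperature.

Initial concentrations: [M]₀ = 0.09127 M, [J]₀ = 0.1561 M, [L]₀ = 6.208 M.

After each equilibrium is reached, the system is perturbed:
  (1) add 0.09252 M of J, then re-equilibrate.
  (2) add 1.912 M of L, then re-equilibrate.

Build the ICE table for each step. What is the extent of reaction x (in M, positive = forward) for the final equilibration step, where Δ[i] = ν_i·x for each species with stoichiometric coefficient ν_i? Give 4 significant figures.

x = -0.01242 M

Q₀ = 1.8986e+05 vs Keq = 3.1080e+04 ⇒ Q>K, reverse
Step 1:
                    M           J           L
  I           0.09127      0.1561       6.208
  C           0.06577     0.06577    -0.06577
  E             0.157      0.2219       6.142
  solve Keq expr → x = -0.03288; check Q = 3.1080e+04
Then add 0.09252 M of J.
Step 2:
                    M           J           L
  I             0.157      0.3144       6.142
  C          -0.03269    -0.03269     0.03269
  E            0.1243      0.2817       6.175
  solve Keq expr → x = 0.01635; check Q = 3.1080e+04
Then add 1.912 M of L.
Step 3:
                    M           J           L
  I            0.1243      0.2817       8.087
  C           0.02484     0.02484    -0.02484
  E            0.1492      0.3065       8.062
  solve Keq expr → x = -0.01242; check Q = 3.1080e+04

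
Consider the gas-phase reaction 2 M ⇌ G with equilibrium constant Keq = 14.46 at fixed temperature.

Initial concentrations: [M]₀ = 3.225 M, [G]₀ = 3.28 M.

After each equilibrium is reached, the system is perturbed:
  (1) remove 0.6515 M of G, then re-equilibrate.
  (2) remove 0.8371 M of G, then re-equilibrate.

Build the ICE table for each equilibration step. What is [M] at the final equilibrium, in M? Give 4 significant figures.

Q₀ = 0.3154 vs Keq = 14.46 ⇒ Q<K, forward
Step 1:
                   M          G
  Initial      3.225       3.28
  Change       -2.66       1.33
  Equil       0.5646       4.61
  solve Keq expr → x = 1.33; check Q = 14.46
Then remove 0.6515 M of G.
Step 2:
                   M          G
  Initial     0.5646      3.959
  Change    -0.04009    0.02005
  Equil       0.5246      3.979
  solve Keq expr → x = 0.02005; check Q = 14.46
Then remove 0.8371 M of G.
Step 3:
                   M          G
  Initial     0.5246      3.142
  Change    -0.05635    0.02818
  Equil       0.4682       3.17
  solve Keq expr → x = 0.02818; check Q = 14.46

[M]_eq = 0.4682 M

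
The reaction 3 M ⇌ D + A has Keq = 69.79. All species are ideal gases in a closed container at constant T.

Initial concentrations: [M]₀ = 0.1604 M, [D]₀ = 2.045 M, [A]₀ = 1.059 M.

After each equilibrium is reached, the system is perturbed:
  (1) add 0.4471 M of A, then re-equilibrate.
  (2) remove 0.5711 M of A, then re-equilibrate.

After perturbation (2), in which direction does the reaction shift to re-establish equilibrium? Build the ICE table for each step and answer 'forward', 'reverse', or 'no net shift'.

Direction: forward

Q₀ = 524.8 vs Keq = 69.79 ⇒ Q>K, reverse
Step 1:
                    M           D           A
  Initial      0.1604       2.045       1.059
  Change       0.1465    -0.04882    -0.04882
  Equil        0.3069       1.996        1.01
  solve Keq expr → x = -0.04882; check Q = 69.79
Then add 0.4471 M of A.
Step 2:
                    M           D           A
  Initial      0.3069       1.996       1.457
  Change      0.03812    -0.01271    -0.01271
  Equil         0.345       1.983       1.445
  solve Keq expr → x = -0.01271; check Q = 69.79
Then remove 0.5711 M of A.
Step 3:
                    M           D           A
  Initial       0.345       1.983      0.8735
  Change     -0.05057     0.01686     0.01686
  Equil        0.2944           2      0.8903
  solve Keq expr → x = 0.01686; check Q = 69.79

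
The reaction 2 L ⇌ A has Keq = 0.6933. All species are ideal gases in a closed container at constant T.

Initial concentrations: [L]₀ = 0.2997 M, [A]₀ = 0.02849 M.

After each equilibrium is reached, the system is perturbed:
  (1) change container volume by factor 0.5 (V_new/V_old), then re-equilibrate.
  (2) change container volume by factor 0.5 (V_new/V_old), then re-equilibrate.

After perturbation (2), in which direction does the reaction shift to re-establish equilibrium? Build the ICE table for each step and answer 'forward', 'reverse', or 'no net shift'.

Q₀ = 0.3172 vs Keq = 0.6933 ⇒ Q<K, forward
Step 1:
                  L         A
  Initial    0.2997   0.02849
  Change   -0.03799     0.019
  Equil      0.2617   0.04749
  solve Keq expr → x = 0.019; check Q = 0.6933
Then change container volume by factor 0.5 (V_new/V_old).
Step 2:
                  L         A
  Initial    0.5234   0.09497
  Change   -0.08121    0.0406
  Equil      0.4422    0.1356
  solve Keq expr → x = 0.0406; check Q = 0.6933
Then change container volume by factor 0.5 (V_new/V_old).
Step 3:
                  L         A
  Initial    0.8844    0.2711
  Change    -0.1685   0.08423
  Equil       0.716    0.3554
  solve Keq expr → x = 0.08423; check Q = 0.6933

Direction: forward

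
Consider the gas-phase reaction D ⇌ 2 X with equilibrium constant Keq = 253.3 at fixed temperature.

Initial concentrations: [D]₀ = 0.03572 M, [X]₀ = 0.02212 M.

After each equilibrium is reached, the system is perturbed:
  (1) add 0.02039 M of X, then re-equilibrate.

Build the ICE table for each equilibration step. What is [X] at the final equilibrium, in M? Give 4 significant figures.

Q₀ = 0.0137 vs Keq = 253.3 ⇒ Q<K, forward
Step 1:
                    D           X
  Initial     0.03572     0.02212
  Change     -0.03569     0.07137
  Equil    3.4507e-05     0.09349
  solve Keq expr → x = 0.03569; check Q = 253.3
Then add 0.02039 M of X.
Step 2:
                    D           X
  Initial  3.4507e-05      0.1139
  Change   1.6663e-05 -3.3326e-05
  Equil    5.1170e-05      0.1138
  solve Keq expr → x = -1.6663e-05; check Q = 253.3

[X]_eq = 0.1138 M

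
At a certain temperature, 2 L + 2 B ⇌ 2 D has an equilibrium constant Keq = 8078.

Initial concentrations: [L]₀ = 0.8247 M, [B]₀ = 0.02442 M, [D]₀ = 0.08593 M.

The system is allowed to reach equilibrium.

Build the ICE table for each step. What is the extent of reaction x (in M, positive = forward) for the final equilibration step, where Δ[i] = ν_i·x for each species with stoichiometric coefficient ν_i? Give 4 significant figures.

Q₀ = 18.21 vs Keq = 8078 ⇒ Q<K, forward
Step 1:
                  L         B         D
  Initial    0.8247   0.02442   0.08593
  Change   -0.02291  -0.02291   0.02291
  Equil      0.8018   0.00151    0.1088
  solve Keq expr → x = 0.01145; check Q = 8078

x = 0.01145 M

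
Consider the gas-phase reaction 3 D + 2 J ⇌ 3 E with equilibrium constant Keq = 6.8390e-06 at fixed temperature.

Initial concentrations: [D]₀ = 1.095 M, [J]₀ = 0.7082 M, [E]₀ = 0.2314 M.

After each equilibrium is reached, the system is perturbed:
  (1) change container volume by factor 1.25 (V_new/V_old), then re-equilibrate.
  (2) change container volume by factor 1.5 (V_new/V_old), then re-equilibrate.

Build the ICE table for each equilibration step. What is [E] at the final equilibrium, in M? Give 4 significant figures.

[E]_eq = 0.007852 M

Q₀ = 0.01882 vs Keq = 6.8390e-06 ⇒ Q>K, reverse
Step 1:
                  D         J         E
  init        1.095    0.7082    0.2314
  Δ          0.2092    0.1395   -0.2092
  eq          1.304    0.8477   0.02217
  solve Keq expr → x = -0.06974; check Q = 6.8390e-06
Then change container volume by factor 1.25 (V_new/V_old).
Step 2:
                  D         J         E
  init        1.043    0.6781   0.01774
  Δ        0.002393  0.001595 -0.002393
  eq          1.046    0.6797   0.01535
  solve Keq expr → x = -7.9764e-04; check Q = 6.8390e-06
Then change container volume by factor 1.5 (V_new/V_old).
Step 3:
                  D         J         E
  init       0.6972    0.4532   0.01023
  Δ        0.002378  0.001586 -0.002378
  eq         0.6996    0.4547  0.007852
  solve Keq expr → x = -7.9278e-04; check Q = 6.8390e-06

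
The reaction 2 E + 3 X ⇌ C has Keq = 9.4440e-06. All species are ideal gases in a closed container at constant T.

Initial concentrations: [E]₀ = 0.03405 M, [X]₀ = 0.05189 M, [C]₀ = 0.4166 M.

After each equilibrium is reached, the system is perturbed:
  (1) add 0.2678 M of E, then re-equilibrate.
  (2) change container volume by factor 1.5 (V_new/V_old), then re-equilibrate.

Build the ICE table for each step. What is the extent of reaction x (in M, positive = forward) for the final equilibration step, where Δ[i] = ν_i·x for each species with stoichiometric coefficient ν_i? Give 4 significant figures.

Q₀ = 2.5718e+06 vs Keq = 9.4440e-06 ⇒ Q>K, reverse
Step 1:
                    E           X           C
  Initial     0.03405     0.05189      0.4166
  Change       0.8332        1.25     -0.4166
  Equil        0.8672       1.302  1.5664e-05
  solve Keq expr → x = -0.4166; check Q = 9.4440e-06
Then add 0.2678 M of E.
Step 2:
                    E           X           C
  Initial       1.135       1.302  1.5664e-05
  Change  -2.2329e-05 -3.3493e-05  1.1164e-05
  Equil         1.135       1.302  2.6828e-05
  solve Keq expr → x = 1.1164e-05; check Q = 9.4440e-06
Then change container volume by factor 1.5 (V_new/V_old).
Step 3:
                    E           X           C
  Initial      0.7567      0.8677  1.7885e-05
  Change   2.8703e-05  4.3055e-05 -1.4352e-05
  Equil        0.7567      0.8678  3.5337e-06
  solve Keq expr → x = -1.4352e-05; check Q = 9.4440e-06

x = -1.4352e-05 M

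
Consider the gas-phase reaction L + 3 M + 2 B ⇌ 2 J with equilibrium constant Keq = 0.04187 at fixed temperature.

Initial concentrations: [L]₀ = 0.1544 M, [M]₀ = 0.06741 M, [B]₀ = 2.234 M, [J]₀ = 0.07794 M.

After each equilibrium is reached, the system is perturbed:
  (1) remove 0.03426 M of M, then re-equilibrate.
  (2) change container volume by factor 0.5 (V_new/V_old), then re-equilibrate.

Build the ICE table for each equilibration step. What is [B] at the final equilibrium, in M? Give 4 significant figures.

Q₀ = 25.74 vs Keq = 0.04187 ⇒ Q>K, reverse
Step 1:
                  L         M         B         J
  I          0.1544   0.06741     2.234   0.07794
  C         0.03222   0.09666   0.06444  -0.06444
  E          0.1866    0.1641     2.298    0.0135
  solve Keq expr → x = -0.03222; check Q = 0.04187
Then remove 0.03426 M of M.
Step 2:
                  L         M         B         J
  I          0.1866    0.1298     2.298    0.0135
  C        0.001689  0.005067  0.003378 -0.003378
  E          0.1883    0.1349     2.302   0.01012
  solve Keq expr → x = -0.001689; check Q = 0.04187
Then change container volume by factor 0.5 (V_new/V_old).
Step 3:
                  L         M         B         J
  I          0.3766    0.2697     4.604   0.02025
  C        -0.01795  -0.05385   -0.0359    0.0359
  E          0.3587    0.2159     4.568   0.05615
  solve Keq expr → x = 0.01795; check Q = 0.04187

[B]_eq = 4.568 M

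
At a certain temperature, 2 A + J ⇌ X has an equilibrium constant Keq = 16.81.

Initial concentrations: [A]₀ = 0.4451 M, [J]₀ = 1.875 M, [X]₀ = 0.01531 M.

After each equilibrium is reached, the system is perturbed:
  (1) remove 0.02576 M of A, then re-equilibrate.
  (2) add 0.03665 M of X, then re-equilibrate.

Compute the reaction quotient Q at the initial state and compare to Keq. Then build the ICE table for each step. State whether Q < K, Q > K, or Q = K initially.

Q₀ = 0.04122 vs Keq = 16.81 ⇒ Q<K, forward
Step 1:
                  A         J         X
  Initial    0.4451     1.875   0.01531
  Change    -0.3621    -0.181     0.181
  Equil     0.08304     1.694    0.1963
  solve Keq expr → x = 0.181; check Q = 16.81
Then remove 0.02576 M of A.
Step 2:
                  A         J         X
  Initial   0.05728     1.694    0.1963
  Change    0.02302   0.01151  -0.01151
  Equil     0.08029     1.705    0.1848
  solve Keq expr → x = -0.01151; check Q = 16.81
Then add 0.03665 M of X.
Step 3:
                  A         J         X
  Initial   0.08029     1.705    0.2215
  Change   0.006833  0.003417 -0.003417
  Equil     0.08713     1.709    0.2181
  solve Keq expr → x = -0.003417; check Q = 16.81

Q₀ = 0.04122; Q < K (proceeds forward)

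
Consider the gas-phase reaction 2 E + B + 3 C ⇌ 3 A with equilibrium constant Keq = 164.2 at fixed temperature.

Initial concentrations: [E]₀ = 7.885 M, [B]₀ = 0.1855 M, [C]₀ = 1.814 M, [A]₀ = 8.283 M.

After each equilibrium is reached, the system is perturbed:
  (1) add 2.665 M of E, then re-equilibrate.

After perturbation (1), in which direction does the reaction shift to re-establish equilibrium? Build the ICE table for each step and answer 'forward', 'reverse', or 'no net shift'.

Q₀ = 8.255 vs Keq = 164.2 ⇒ Q<K, forward
Step 1:
                  E         B         C         A
  init        7.885    0.1855     1.814     8.283
  Δ         -0.3125   -0.1563   -0.4688    0.4688
  eq          7.572   0.02924     1.345     8.752
  solve Keq expr → x = 0.1563; check Q = 164.2
Then add 2.665 M of E.
Step 2:
                  E         B         C         A
  init        10.24   0.02924     1.345     8.752
  Δ        -0.02328  -0.01164  -0.03493   0.03493
  eq          10.21    0.0176      1.31     8.787
  solve Keq expr → x = 0.01164; check Q = 164.2

Direction: forward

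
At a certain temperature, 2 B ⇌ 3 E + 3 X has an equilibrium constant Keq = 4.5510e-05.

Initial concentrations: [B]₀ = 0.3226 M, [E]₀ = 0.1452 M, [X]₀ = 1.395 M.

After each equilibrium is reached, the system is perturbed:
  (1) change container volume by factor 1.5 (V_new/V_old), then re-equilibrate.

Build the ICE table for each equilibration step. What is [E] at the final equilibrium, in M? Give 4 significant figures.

[E]_eq = 0.01745 M

Q₀ = 0.07985 vs Keq = 4.5510e-05 ⇒ Q>K, reverse
Step 1:
                  B         E         X
  I          0.3226    0.1452     1.395
  C         0.08643   -0.1297   -0.1297
  E           0.409   0.01555     1.265
  solve Keq expr → x = -0.04322; check Q = 4.5510e-05
Then change container volume by factor 1.5 (V_new/V_old).
Step 2:
                  B         E         X
  I          0.2727   0.01037    0.8436
  C        -0.00472   0.00708   0.00708
  E           0.268   0.01745    0.8506
  solve Keq expr → x = 0.00236; check Q = 4.5510e-05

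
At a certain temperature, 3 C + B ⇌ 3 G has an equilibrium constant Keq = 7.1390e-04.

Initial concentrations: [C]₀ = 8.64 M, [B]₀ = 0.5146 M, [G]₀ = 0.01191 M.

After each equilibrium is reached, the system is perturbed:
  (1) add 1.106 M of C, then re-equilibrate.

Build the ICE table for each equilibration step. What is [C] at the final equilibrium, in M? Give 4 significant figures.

[C]_eq = 9.191 M

Q₀ = 5.0901e-09 vs Keq = 7.1390e-04 ⇒ Q<K, forward
Step 1:
                    C           B           G
  I              8.64      0.5146     0.01191
  C           -0.4998     -0.1666      0.4998
  E              8.14       0.348      0.5117
  solve Keq expr → x = 0.1666; check Q = 7.1390e-04
Then add 1.106 M of C.
Step 2:
                    C           B           G
  I             9.246       0.348      0.5117
  C          -0.05559    -0.01853     0.05559
  E             9.191      0.3295      0.5673
  solve Keq expr → x = 0.01853; check Q = 7.1390e-04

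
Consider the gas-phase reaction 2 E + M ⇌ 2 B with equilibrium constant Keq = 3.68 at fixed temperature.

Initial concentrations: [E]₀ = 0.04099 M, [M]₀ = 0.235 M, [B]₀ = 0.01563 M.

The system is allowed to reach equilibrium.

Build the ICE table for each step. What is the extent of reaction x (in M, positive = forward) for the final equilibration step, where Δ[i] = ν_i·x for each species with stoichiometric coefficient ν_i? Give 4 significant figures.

x = 0.005739 M

Q₀ = 0.6187 vs Keq = 3.68 ⇒ Q<K, forward
Step 1:
                    E           M           B
  init        0.04099       0.235     0.01563
  Δ          -0.01148   -0.005739     0.01148
  eq          0.02951      0.2293     0.02711
  solve Keq expr → x = 0.005739; check Q = 3.68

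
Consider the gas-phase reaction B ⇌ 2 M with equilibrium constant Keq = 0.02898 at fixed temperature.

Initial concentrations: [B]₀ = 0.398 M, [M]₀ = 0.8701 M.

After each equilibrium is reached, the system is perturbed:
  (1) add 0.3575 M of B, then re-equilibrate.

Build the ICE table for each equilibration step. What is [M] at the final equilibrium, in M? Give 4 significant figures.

[M]_eq = 0.1786 M

Q₀ = 1.902 vs Keq = 0.02898 ⇒ Q>K, reverse
Step 1:
                  B         M
  init        0.398    0.8701
  Δ          0.3609   -0.7218
  eq         0.7589    0.1483
  solve Keq expr → x = -0.3609; check Q = 0.02898
Then add 0.3575 M of B.
Step 2:
                  B         M
  init        1.116    0.1483
  Δ        -0.01517   0.03034
  eq          1.101    0.1786
  solve Keq expr → x = 0.01517; check Q = 0.02898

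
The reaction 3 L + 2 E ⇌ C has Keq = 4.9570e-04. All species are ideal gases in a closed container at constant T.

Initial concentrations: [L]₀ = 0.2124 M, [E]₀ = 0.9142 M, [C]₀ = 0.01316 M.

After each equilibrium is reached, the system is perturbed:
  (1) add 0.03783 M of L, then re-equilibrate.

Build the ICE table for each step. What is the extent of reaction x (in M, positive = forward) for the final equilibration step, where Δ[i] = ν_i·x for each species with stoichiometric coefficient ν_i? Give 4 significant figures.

x = 3.6531e-06 M

Q₀ = 1.643 vs Keq = 4.9570e-04 ⇒ Q>K, reverse
Step 1:
                   L          E          C
  I           0.2124     0.9142    0.01316
  C          0.03946    0.02631   -0.01315
  E           0.2519     0.9405 7.0051e-06
  solve Keq expr → x = -0.01315; check Q = 4.9570e-04
Then add 0.03783 M of L.
Step 2:
                   L          E          C
  I           0.2897     0.9405 7.0051e-06
  C       -1.0959e-05 -7.3061e-06 3.6531e-06
  E           0.2897     0.9405 1.0658e-05
  solve Keq expr → x = 3.6531e-06; check Q = 4.9570e-04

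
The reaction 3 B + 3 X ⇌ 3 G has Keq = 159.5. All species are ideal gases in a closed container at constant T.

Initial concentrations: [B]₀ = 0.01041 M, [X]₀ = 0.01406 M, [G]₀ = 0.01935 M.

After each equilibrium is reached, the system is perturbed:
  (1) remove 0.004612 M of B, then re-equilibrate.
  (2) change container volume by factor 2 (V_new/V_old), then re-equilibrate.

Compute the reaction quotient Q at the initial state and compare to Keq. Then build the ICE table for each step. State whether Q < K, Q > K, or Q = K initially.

Q₀ = 2.3107e+06 vs Keq = 159.5 ⇒ Q>K, reverse
Step 1:
                  B         X         G
  I         0.01041   0.01406   0.01935
  C         0.01527   0.01527  -0.01527
  E         0.02568   0.02933  0.004084
  solve Keq expr → x = -0.005089; check Q = 159.5
Then remove 0.004612 M of B.
Step 2:
                  B         X         G
  I         0.02106   0.02933  0.004084
  C       5.7467e-04 5.7467e-04 -5.7467e-04
  E         0.02164    0.0299  0.003509
  solve Keq expr → x = -1.9156e-04; check Q = 159.5
Then change container volume by factor 2 (V_new/V_old).
Step 3:
                  B         X         G
  I         0.01082   0.01495  0.001754
  C       7.6687e-04 7.6687e-04 -7.6687e-04
  E         0.01159   0.01572 9.8760e-04
  solve Keq expr → x = -2.5562e-04; check Q = 159.5

Q₀ = 2.3107e+06; Q > K (proceeds reverse)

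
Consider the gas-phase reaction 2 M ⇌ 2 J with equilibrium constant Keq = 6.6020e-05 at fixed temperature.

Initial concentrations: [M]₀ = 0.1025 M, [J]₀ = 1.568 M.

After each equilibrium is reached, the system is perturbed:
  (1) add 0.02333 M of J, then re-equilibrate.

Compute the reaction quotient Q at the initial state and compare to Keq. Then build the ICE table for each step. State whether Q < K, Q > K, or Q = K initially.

Q₀ = 234; Q > K (proceeds reverse)

Q₀ = 234 vs Keq = 6.6020e-05 ⇒ Q>K, reverse
Step 1:
                   M          J
  init        0.1025      1.568
  Δ            1.555     -1.555
  eq           1.657    0.01346
  solve Keq expr → x = -0.7773; check Q = 6.6020e-05
Then add 0.02333 M of J.
Step 2:
                   M          J
  init         1.657    0.03679
  Δ          0.02314   -0.02314
  eq            1.68    0.01365
  solve Keq expr → x = -0.01157; check Q = 6.6020e-05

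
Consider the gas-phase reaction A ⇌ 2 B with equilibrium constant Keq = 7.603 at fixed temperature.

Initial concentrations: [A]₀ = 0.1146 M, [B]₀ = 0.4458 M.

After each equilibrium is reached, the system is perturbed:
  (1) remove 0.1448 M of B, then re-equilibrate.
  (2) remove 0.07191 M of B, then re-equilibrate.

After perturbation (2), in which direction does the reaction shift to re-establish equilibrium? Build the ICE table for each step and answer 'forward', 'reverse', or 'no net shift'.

Q₀ = 1.734 vs Keq = 7.603 ⇒ Q<K, forward
Step 1:
                  A         B
  I          0.1146    0.4458
  C        -0.06959    0.1392
  E         0.04501     0.585
  solve Keq expr → x = 0.06959; check Q = 7.603
Then remove 0.1448 M of B.
Step 2:
                  A         B
  I         0.04501    0.4402
  C        -0.01575   0.03149
  E         0.02926    0.4717
  solve Keq expr → x = 0.01575; check Q = 7.603
Then remove 0.07191 M of B.
Step 3:
                  A         B
  I         0.02926    0.3998
  C        -0.00679   0.01358
  E         0.02247    0.4133
  solve Keq expr → x = 0.00679; check Q = 7.603

Direction: forward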